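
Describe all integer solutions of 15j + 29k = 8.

Step 1: Compute gcd(15, 29) = 1.
Since 1 divides 8, solutions exist.

Step 2: Find a particular solution using extended Euclidean algorithm.
We get j₀ = 16, k₀ = -8.
Check: 15*16 + 29*-8 = 8 = 8 ✓

Step 3: Write the general solution.
j = 16 + (29/1)t = 16 + 29t
k = -8 - (15/1)t = -8 - 15t
for any integer t.

j = 16 + 29t, k = -8 - 15t for integer t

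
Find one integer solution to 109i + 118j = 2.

Step 1: Check solvability.
gcd(109, 118) = 1
Since 1 divides 2, solutions exist.

Step 2: Apply extended Euclidean algorithm to find gcd.
We find integers such that 109*x0 + 118*y0 = 1

Step 3: Scale the particular solution.
Multiply by 2/1 = 2:
i = 26, j = -24

Step 4: Verify.
109*(26) + 118*(-24) = 2 = 2 ✓

i = 26, j = -24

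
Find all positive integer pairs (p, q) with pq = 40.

The positive divisors of 40 are: 1, 2, 4, 5, 8, 10, 20, 40.
Each divisor d gives the pair (d, 40/d):
(1, 40), (2, 20), (4, 10), (5, 8), (8, 5), (10, 4), (20, 2), (40, 1)

(1, 40), (2, 20), (4, 10), (5, 8), (8, 5), (10, 4), (20, 2), (40, 1)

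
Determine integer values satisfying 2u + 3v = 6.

Step 1: Check solvability.
gcd(2, 3) = 1
Since 1 divides 6, solutions exist.

Step 2: Apply extended Euclidean algorithm to find gcd.
We find integers such that 2*x0 + 3*y0 = 1

Step 3: Scale the particular solution.
Multiply by 6/1 = 6:
u = -6, v = 6

Step 4: Verify.
2*(-6) + 3*(6) = 6 = 6 ✓

u = -6, v = 6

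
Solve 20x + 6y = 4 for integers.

Step 1: Check solvability.
gcd(20, 6) = 2
Since 2 divides 4, solutions exist.

Step 2: Apply extended Euclidean algorithm to find gcd.
We find integers such that 20*x0 + 6*y0 = 2

Step 3: Scale the particular solution.
Multiply by 4/2 = 2:
x = 2, y = -6

Step 4: Verify.
20*(2) + 6*(-6) = 4 = 4 ✓

x = 2, y = -6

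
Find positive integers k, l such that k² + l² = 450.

Search for k with 450 - k² a perfect square.
k = 3: 450 - 3² = 450 - 9 = 441 = 21² ✓
So k = 3, l = 21.

k = 3, l = 21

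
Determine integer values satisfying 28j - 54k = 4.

Step 1: Check solvability.
gcd(28, 54) = 2
Since 2 divides 4, solutions exist.

Step 2: Apply extended Euclidean algorithm to find gcd.
We find integers such that 28*x0 + 54*y0 = 2

Step 3: Scale the particular solution.
Multiply by 4/2 = 2:
j = 4, k = 2

Step 4: Verify.
28*(4) - 54*(2) = 4 = 4 ✓

j = 4, k = 2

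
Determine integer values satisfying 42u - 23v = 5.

Step 1: Check solvability.
gcd(42, 23) = 1
Since 1 divides 5, solutions exist.

Step 2: Apply extended Euclidean algorithm to find gcd.
We find integers such that 42*x0 + 23*y0 = 1

Step 3: Scale the particular solution.
Multiply by 5/1 = 5:
u = -30, v = -55

Step 4: Verify.
42*(-30) - 23*(-55) = 5 = 5 ✓

u = -30, v = -55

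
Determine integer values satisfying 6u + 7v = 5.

Step 1: Check solvability.
gcd(6, 7) = 1
Since 1 divides 5, solutions exist.

Step 2: Apply extended Euclidean algorithm to find gcd.
We find integers such that 6*x0 + 7*y0 = 1

Step 3: Scale the particular solution.
Multiply by 5/1 = 5:
u = -5, v = 5

Step 4: Verify.
6*(-5) + 7*(5) = 5 = 5 ✓

u = -5, v = 5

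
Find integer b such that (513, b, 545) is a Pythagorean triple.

b² = c² - a² = 545² - 513² = 297025 - 263169 = 33856
b = sqrt(33856) = 184

184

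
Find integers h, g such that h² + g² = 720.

We need to find integers h, g > 0 such that h² + g² = 720.
Trying h = 12: g² = 720 - 12² = 720 - 144 = 576
g = 24
Check: 12² + 24² = 144 + 576 = 720 ✓

720 = 12² + 24²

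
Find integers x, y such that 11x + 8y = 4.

Step 1: Check solvability.
gcd(11, 8) = 1
Since 1 divides 4, solutions exist.

Step 2: Apply extended Euclidean algorithm to find gcd.
We find integers such that 11*x0 + 8*y0 = 1

Step 3: Scale the particular solution.
Multiply by 4/1 = 4:
x = 12, y = -16

Step 4: Verify.
11*(12) + 8*(-16) = 4 = 4 ✓

x = 12, y = -16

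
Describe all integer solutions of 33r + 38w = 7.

Step 1: Compute gcd(33, 38) = 1.
Since 1 divides 7, solutions exist.

Step 2: Find a particular solution using extended Euclidean algorithm.
We get r₀ = 105, w₀ = -91.
Check: 33*105 + 38*-91 = 7 = 7 ✓

Step 3: Write the general solution.
r = 105 + (38/1)t = 105 + 38t
w = -91 - (33/1)t = -91 - 33t
for any integer t.

r = 105 + 38t, w = -91 - 33t for integer t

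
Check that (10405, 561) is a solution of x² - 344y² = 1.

Compute x² = 10405² = 108264025
Compute 344y² = 344·561² = 344·314721 = 108264024
x² - 344y² = 108264025 - 108264024 = 1
Since this equals 1, (10405, 561) is a solution.

Yes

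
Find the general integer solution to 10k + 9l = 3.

Step 1: Compute gcd(10, 9) = 1.
Since 1 divides 3, solutions exist.

Step 2: Find a particular solution using extended Euclidean algorithm.
We get k₀ = 3, l₀ = -3.
Check: 10*3 + 9*-3 = 3 = 3 ✓

Step 3: Write the general solution.
k = 3 + (9/1)t = 3 + 9t
l = -3 - (10/1)t = -3 - 10t
for any integer t.

k = 3 + 9t, l = -3 - 10t for integer t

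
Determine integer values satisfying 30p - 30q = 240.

Step 1: Check solvability.
gcd(30, 30) = 30
Since 30 divides 240, solutions exist.

Step 2: Apply extended Euclidean algorithm to find gcd.
We find integers such that 30*x0 + 30*y0 = 30

Step 3: Scale the particular solution.
Multiply by 240/30 = 8:
p = 0, q = -8

Step 4: Verify.
30*(0) - 30*(-8) = 240 = 240 ✓

p = 0, q = -8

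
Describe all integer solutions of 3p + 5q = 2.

Step 1: Compute gcd(3, 5) = 1.
Since 1 divides 2, solutions exist.

Step 2: Find a particular solution using extended Euclidean algorithm.
We get p₀ = 4, q₀ = -2.
Check: 3*4 + 5*-2 = 2 = 2 ✓

Step 3: Write the general solution.
p = 4 + (5/1)t = 4 + 5t
q = -2 - (3/1)t = -2 - 3t
for any integer t.

p = 4 + 5t, q = -2 - 3t for integer t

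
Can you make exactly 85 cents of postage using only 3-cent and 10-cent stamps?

We need non-negative x, y with 3x + 10y = 85.
gcd(3, 10) = 1 divides 85, so integer solutions exist.
Search for a non-negative one: x = 5 gives 10y = 85 - 15 = 70, so y = 7.
Check: 3·5 + 10·7 = 85 ✓

Yes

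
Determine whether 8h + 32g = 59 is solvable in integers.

Step 1: Compute gcd(8, 32).
gcd(8, 32) = 8

Step 2: Check divisibility.
Does 8 divide 59? 59 = 8 x 7 + 3, so no.

By the theorem on linear Diophantine equations, 8h + 32g = 59 has integer solutions if and only if gcd(8, 32) divides 59. Since 8 does not divide 59, no solutions exist.

No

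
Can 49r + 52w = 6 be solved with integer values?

Step 1: Compute gcd(49, 52).
gcd(49, 52) = 1

Step 2: Check divisibility.
Does 1 divide 6? 6 = 1 x 6, so yes.

By the theorem on linear Diophantine equations, 49r + 52w = 6 has integer solutions if and only if gcd(49, 52) divides 6. Since 1 | 6, solutions exist.

Yes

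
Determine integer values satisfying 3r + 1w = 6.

Step 1: Check solvability.
gcd(3, 1) = 1
Since 1 divides 6, solutions exist.

Step 2: Apply extended Euclidean algorithm to find gcd.
We find integers such that 3*x0 + 1*y0 = 1

Step 3: Scale the particular solution.
Multiply by 6/1 = 6:
r = 0, w = 6

Step 4: Verify.
3*(0) + 1*(6) = 6 = 6 ✓

r = 0, w = 6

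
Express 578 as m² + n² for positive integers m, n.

We need to find integers m, n > 0 such that m² + n² = 578.
Trying m = 7: n² = 578 - 7² = 578 - 49 = 529
n = 23
Check: 7² + 23² = 49 + 529 = 578 ✓

578 = 7² + 23²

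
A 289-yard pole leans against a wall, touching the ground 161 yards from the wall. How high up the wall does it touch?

The ladder, wall, and ground form a right triangle with hypotenuse 289 and one leg 161.
By the Pythagorean theorem: h² = 289² - 161² = 83521 - 25921 = 57600
h = √57600 = 240 yards

240 yards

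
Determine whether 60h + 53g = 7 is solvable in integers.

Step 1: Compute gcd(60, 53).
gcd(60, 53) = 1

Step 2: Check divisibility.
Does 1 divide 7? 7 = 1 x 7, so yes.

By the theorem on linear Diophantine equations, 60h + 53g = 7 has integer solutions if and only if gcd(60, 53) divides 7. Since 1 | 7, solutions exist.

Yes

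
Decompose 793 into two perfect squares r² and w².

We need to find integers r, w > 0 such that r² + w² = 793.
Trying r = 3: w² = 793 - 3² = 793 - 9 = 784
w = 28
Check: 3² + 28² = 9 + 784 = 793 ✓

793 = 3² + 28²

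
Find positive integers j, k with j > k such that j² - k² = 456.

Factor: j² - k² = (j+k)(j-k) = 456.
We need two factors of 456 with the same parity.
Use j+k = 228 and j-k = 2 (product 228·2 = 456).
Adding: 2j = 230, so j = 115.
Subtracting: 2k = 226, so k = 113.
Check: 115² - 113² = 13225 - 12769 = 456 ✓

j = 115, k = 113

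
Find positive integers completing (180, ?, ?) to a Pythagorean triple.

We need the other leg and hypotenuse such that 180² + x² = c².
Take x = 299, c = 349: 180² + 299² = 32400 + 89401 = 121801 = 349² ✓
Triple: (299, 180, 349)

(299, 180, 349)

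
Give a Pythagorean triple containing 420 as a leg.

We need the other leg and hypotenuse such that 420² + x² = c².
Take x = 1547, c = 1603: 420² + 1547² = 176400 + 2393209 = 2569609 = 1603² ✓
Triple: (1547, 420, 1603)

(1547, 420, 1603)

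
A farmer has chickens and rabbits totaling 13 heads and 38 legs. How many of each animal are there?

Let c = chickens, r = rabbits.
Heads: c + r = 13
Legs: 2c + 4r = 38
From the first equation, c = 13 - r. Substitute:
2(13 - r) + 4r = 38
26 + 2r = 38
r = (38 - 26)/2 = 6
c = 13 - 6 = 7

Chickens: 7, Rabbits: 6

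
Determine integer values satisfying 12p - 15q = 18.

Step 1: Check solvability.
gcd(12, 15) = 3
Since 3 divides 18, solutions exist.

Step 2: Apply extended Euclidean algorithm to find gcd.
We find integers such that 12*x0 + 15*y0 = 3

Step 3: Scale the particular solution.
Multiply by 18/3 = 6:
p = -6, q = -6

Step 4: Verify.
12*(-6) - 15*(-6) = 18 = 18 ✓

p = -6, q = -6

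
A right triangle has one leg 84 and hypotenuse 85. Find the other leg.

a² = c² - b² = 7225 - 7056 = 169
a = 13

13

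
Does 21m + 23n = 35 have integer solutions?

Step 1: Compute gcd(21, 23).
gcd(21, 23) = 1

Step 2: Check divisibility.
Does 1 divide 35? 35 = 1 x 35, so yes.

By the theorem on linear Diophantine equations, 21m + 23n = 35 has integer solutions if and only if gcd(21, 23) divides 35. Since 1 | 35, solutions exist.

Yes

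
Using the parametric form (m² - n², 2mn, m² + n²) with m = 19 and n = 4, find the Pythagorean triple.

a = m² - n² = 19² - 4² = 361 - 16 = 345
b = 2mn = 2·19·4 = 152
c = m² + n² = 361 + 16 = 377
Verify: 345² + 152² = 119025 + 23104 = 142129 = 377² ✓

(345, 152, 377)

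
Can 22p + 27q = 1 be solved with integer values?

Step 1: Compute gcd(22, 27).
gcd(22, 27) = 1

Step 2: Check divisibility.
Does 1 divide 1? 1 = 1 x 1, so yes.

By the theorem on linear Diophantine equations, 22p + 27q = 1 has integer solutions if and only if gcd(22, 27) divides 1. Since 1 | 1, solutions exist.

Yes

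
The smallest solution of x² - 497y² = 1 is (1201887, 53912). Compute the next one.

Solutions to x² - Dy² = 1 are generated by powers of (x₀ + y₀√D).
The next solution satisfies x₁ + y₁√497 = (x₀ + y₀√497)², giving:
x₁ = x₀² + 497y₀² = 1201887² + 497·53912² = 1444532360769 + 1444532360768 = 2889064721537
y₁ = 2x₀y₀ = 2·1201887·53912 = 129592263888

Verify: 2889064721537² - 497·129592263888² = 8346694965229663351642369 - 8346694965229663351642368 = 1 ✓

x = 2889064721537, y = 129592263888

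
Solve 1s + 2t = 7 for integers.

Step 1: Check solvability.
gcd(1, 2) = 1
Since 1 divides 7, solutions exist.

Step 2: Apply extended Euclidean algorithm to find gcd.
We find integers such that 1*x0 + 2*y0 = 1

Step 3: Scale the particular solution.
Multiply by 7/1 = 7:
s = 7, t = 0

Step 4: Verify.
1*(7) + 2*(0) = 7 = 7 ✓

s = 7, t = 0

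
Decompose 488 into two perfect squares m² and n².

We need to find integers m, n > 0 such that m² + n² = 488.
Trying m = 2: n² = 488 - 2² = 488 - 4 = 484
n = 22
Check: 2² + 22² = 4 + 484 = 488 ✓

488 = 2² + 22²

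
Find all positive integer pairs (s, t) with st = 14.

The positive divisors of 14 are: 1, 2, 7, 14.
Each divisor d gives the pair (d, 14/d):
(1, 14), (2, 7), (7, 2), (14, 1)

(1, 14), (2, 7), (7, 2), (14, 1)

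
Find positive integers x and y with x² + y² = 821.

We need to find integers x, y > 0 such that x² + y² = 821.
Trying x = 14: y² = 821 - 14² = 821 - 196 = 625
y = 25
Check: 14² + 25² = 196 + 625 = 821 ✓

821 = 14² + 25²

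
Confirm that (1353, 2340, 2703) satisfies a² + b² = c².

Compute a² + b² = 1353² + 2340² = 1830609 + 5475600 = 7306209
Compute c² = 2703² = 7306209
Since 7306209 = 7306209, confirmed.

Yes, it is a Pythagorean triple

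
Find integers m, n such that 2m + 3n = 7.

Step 1: Check solvability.
gcd(2, 3) = 1
Since 1 divides 7, solutions exist.

Step 2: Apply extended Euclidean algorithm to find gcd.
We find integers such that 2*x0 + 3*y0 = 1

Step 3: Scale the particular solution.
Multiply by 7/1 = 7:
m = -7, n = 7

Step 4: Verify.
2*(-7) + 3*(7) = 7 = 7 ✓

m = -7, n = 7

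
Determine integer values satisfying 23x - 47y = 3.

Step 1: Check solvability.
gcd(23, 47) = 1
Since 1 divides 3, solutions exist.

Step 2: Apply extended Euclidean algorithm to find gcd.
We find integers such that 23*x0 + 47*y0 = 1

Step 3: Scale the particular solution.
Multiply by 3/1 = 3:
x = -6, y = -3

Step 4: Verify.
23*(-6) - 47*(-3) = 3 = 3 ✓

x = -6, y = -3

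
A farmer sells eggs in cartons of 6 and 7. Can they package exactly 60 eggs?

We need non-negative a, b with 6a + 7b = 60.
gcd(6, 7) = 1 divides 60.
Try a = 3: 7b = 60 - 18 = 42, so b = 6.
One way: 3 cartons of 6 and 6 cartons of 7.

Yes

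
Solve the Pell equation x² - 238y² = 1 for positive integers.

We seek the smallest positive integers (x, y) with x² - 238y² = 1, i.e., x² = 238y² + 1.
Try successive y values:
y = 1: x² = 238·1² + 1 = 239, not a perfect square
y = 2: x² = 238·2² + 1 = 953, not a perfect square
y = 3: x² = 238·3² + 1 = 2143, not a perfect square
... continuing the search (or via continued fractions) ...
y = 756: x² = 238·756² + 1 = 136025569, x = 11663 ✓

Verify: 11663² - 238·756² = 136025569 - 136025568 = 1 ✓

x = 11663, y = 756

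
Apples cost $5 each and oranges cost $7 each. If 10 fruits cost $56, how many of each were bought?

Let a = apples, o = oranges.
a + o = 10
5a + 7o = 56
Substitute o = 10 - a:
5a + 7(10 - a) = 56
(5 - 7)a = 56 - 70
-2a = -14
a = 7, o = 10 - 7 = 3

Apples: 7, Oranges: 3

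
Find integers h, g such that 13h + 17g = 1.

Step 1: Check solvability.
gcd(13, 17) = 1
Since 1 divides 1, solutions exist.

Step 2: Apply extended Euclidean algorithm to find gcd.
We find integers such that 13*x0 + 17*y0 = 1

Step 3: Scale the particular solution.
Multiply by 1/1 = 1:
h = 4, g = -3

Step 4: Verify.
13*(4) + 17*(-3) = 1 = 1 ✓

h = 4, g = -3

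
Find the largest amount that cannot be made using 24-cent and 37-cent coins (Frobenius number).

For two coprime denominations a and b, the Frobenius number (largest value not representable as a non-negative combination) is ab - a - b.
Here gcd(24, 37) = 1, so they are coprime.
F(24, 37) = 24·37 - 24 - 37 = 888 - 61 = 827

827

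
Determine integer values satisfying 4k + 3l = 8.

Step 1: Check solvability.
gcd(4, 3) = 1
Since 1 divides 8, solutions exist.

Step 2: Apply extended Euclidean algorithm to find gcd.
We find integers such that 4*x0 + 3*y0 = 1

Step 3: Scale the particular solution.
Multiply by 8/1 = 8:
k = 8, l = -8

Step 4: Verify.
4*(8) + 3*(-8) = 8 = 8 ✓

k = 8, l = -8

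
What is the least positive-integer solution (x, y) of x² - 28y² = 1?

We seek the smallest positive integers (x, y) with x² - 28y² = 1, i.e., x² = 28y² + 1.
Try successive y values:
y = 1: x² = 28·1² + 1 = 29, not a perfect square
y = 2: x² = 28·2² + 1 = 113, not a perfect square
y = 3: x² = 28·3² + 1 = 253, not a perfect square
... continuing the search (or via continued fractions) ...
y = 24: x² = 28·24² + 1 = 16129, x = 127 ✓

Verify: 127² - 28·24² = 16129 - 16128 = 1 ✓

x = 127, y = 24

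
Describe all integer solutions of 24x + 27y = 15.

Step 1: Compute gcd(24, 27) = 3.
Since 3 divides 15, solutions exist.

Step 2: Find a particular solution using extended Euclidean algorithm.
We get x₀ = -5, y₀ = 5.
Check: 24*-5 + 27*5 = 15 = 15 ✓

Step 3: Write the general solution.
x = -5 + (27/3)t = -5 + 9t
y = 5 - (24/3)t = 5 - 8t
for any integer t.

x = -5 + 9t, y = 5 - 8t for integer t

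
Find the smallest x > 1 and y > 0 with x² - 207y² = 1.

We seek the smallest positive integers (x, y) with x² - 207y² = 1, i.e., x² = 207y² + 1.
Try successive y values:
y = 1: x² = 207·1² + 1 = 208, not a perfect square
y = 2: x² = 207·2² + 1 = 829, not a perfect square
y = 3: x² = 207·3² + 1 = 1864, not a perfect square
... continuing the search (or via continued fractions) ...
y = 80: x² = 207·80² + 1 = 1324801, x = 1151 ✓

Verify: 1151² - 207·80² = 1324801 - 1324800 = 1 ✓

x = 1151, y = 80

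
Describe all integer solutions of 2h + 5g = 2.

Step 1: Compute gcd(2, 5) = 1.
Since 1 divides 2, solutions exist.

Step 2: Find a particular solution using extended Euclidean algorithm.
We get h₀ = -4, g₀ = 2.
Check: 2*-4 + 5*2 = 2 = 2 ✓

Step 3: Write the general solution.
h = -4 + (5/1)t = -4 + 5t
g = 2 - (2/1)t = 2 - 2t
for any integer t.

h = -4 + 5t, g = 2 - 2t for integer t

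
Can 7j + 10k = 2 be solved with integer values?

Step 1: Compute gcd(7, 10).
gcd(7, 10) = 1

Step 2: Check divisibility.
Does 1 divide 2? 2 = 1 x 2, so yes.

By the theorem on linear Diophantine equations, 7j + 10k = 2 has integer solutions if and only if gcd(7, 10) divides 2. Since 1 | 2, solutions exist.

Yes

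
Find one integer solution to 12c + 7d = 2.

Step 1: Check solvability.
gcd(12, 7) = 1
Since 1 divides 2, solutions exist.

Step 2: Apply extended Euclidean algorithm to find gcd.
We find integers such that 12*x0 + 7*y0 = 1

Step 3: Scale the particular solution.
Multiply by 2/1 = 2:
c = 6, d = -10

Step 4: Verify.
12*(6) + 7*(-10) = 2 = 2 ✓

c = 6, d = -10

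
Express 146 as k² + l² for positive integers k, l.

We need to find integers k, l > 0 such that k² + l² = 146.
Trying k = 5: l² = 146 - 5² = 146 - 25 = 121
l = 11
Check: 5² + 11² = 25 + 121 = 146 ✓

146 = 5² + 11²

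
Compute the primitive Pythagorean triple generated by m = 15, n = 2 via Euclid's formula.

a = m² - n² = 225 - 4 = 221
b = 2mn = 2·15·2 = 60
c = m² + n² = 225 + 4 = 229
Verify: 221² + 60² = 48841 + 3600 = 52441 = 229² ✓

(221, 60, 229)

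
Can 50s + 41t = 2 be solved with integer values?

Step 1: Compute gcd(50, 41).
gcd(50, 41) = 1

Step 2: Check divisibility.
Does 1 divide 2? 2 = 1 x 2, so yes.

By the theorem on linear Diophantine equations, 50s + 41t = 2 has integer solutions if and only if gcd(50, 41) divides 2. Since 1 | 2, solutions exist.

Yes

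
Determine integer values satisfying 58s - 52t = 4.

Step 1: Check solvability.
gcd(58, 52) = 2
Since 2 divides 4, solutions exist.

Step 2: Apply extended Euclidean algorithm to find gcd.
We find integers such that 58*x0 + 52*y0 = 2

Step 3: Scale the particular solution.
Multiply by 4/2 = 2:
s = 18, t = 20

Step 4: Verify.
58*(18) - 52*(20) = 4 = 4 ✓

s = 18, t = 20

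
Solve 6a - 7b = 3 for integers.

Step 1: Check solvability.
gcd(6, 7) = 1
Since 1 divides 3, solutions exist.

Step 2: Apply extended Euclidean algorithm to find gcd.
We find integers such that 6*x0 + 7*y0 = 1

Step 3: Scale the particular solution.
Multiply by 3/1 = 3:
a = -3, b = -3

Step 4: Verify.
6*(-3) - 7*(-3) = 3 = 3 ✓

a = -3, b = -3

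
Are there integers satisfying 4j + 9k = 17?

Step 1: Compute gcd(4, 9).
gcd(4, 9) = 1

Step 2: Check divisibility.
Does 1 divide 17? 17 = 1 x 17, so yes.

By the theorem on linear Diophantine equations, 4j + 9k = 17 has integer solutions if and only if gcd(4, 9) divides 17. Since 1 | 17, solutions exist.

Yes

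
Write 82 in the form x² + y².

We need to find integers x, y > 0 such that x² + y² = 82.
Trying x = 1: y² = 82 - 1² = 82 - 1 = 81
y = 9
Check: 1² + 9² = 1 + 81 = 82 ✓

82 = 1² + 9²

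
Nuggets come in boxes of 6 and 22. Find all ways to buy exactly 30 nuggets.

We need non-negative integers (x, y) with 6x + 22y = 30.
For each x in 0..5, check if 30 - 6x is a non-negative multiple of 22.
x = 5: 22y = 0, y = 0 ✓

(5 boxes of 6, 0 boxes of 22)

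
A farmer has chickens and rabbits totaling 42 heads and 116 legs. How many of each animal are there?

Let c = chickens, r = rabbits.
Heads: c + r = 42
Legs: 2c + 4r = 116
From the first equation, c = 42 - r. Substitute:
2(42 - r) + 4r = 116
84 + 2r = 116
r = (116 - 84)/2 = 16
c = 42 - 16 = 26

Chickens: 26, Rabbits: 16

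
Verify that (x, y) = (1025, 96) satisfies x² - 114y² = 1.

Compute x² = 1025² = 1050625
Compute 114y² = 114·96² = 114·9216 = 1050624
x² - 114y² = 1050625 - 1050624 = 1
Since this equals 1, (1025, 96) is a solution.

Yes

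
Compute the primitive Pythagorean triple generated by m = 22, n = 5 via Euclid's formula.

a = m² - n² = 22² - 5² = 484 - 25 = 459
b = 2mn = 2·22·5 = 220
c = m² + n² = 484 + 25 = 509
Verify: 459² + 220² = 210681 + 48400 = 259081 = 509² ✓

(459, 220, 509)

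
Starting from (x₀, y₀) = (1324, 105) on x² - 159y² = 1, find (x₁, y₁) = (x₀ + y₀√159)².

Solutions to x² - Dy² = 1 are generated by powers of (x₀ + y₀√D).
The next solution satisfies x₁ + y₁√159 = (x₀ + y₀√159)², giving:
x₁ = x₀² + 159y₀² = 1324² + 159·105² = 1752976 + 1752975 = 3505951
y₁ = 2x₀y₀ = 2·1324·105 = 278040

Verify: 3505951² - 159·278040² = 12291692414401 - 12291692414400 = 1 ✓

x = 3505951, y = 278040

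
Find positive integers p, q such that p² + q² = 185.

Search for p with 185 - p² a perfect square.
p = 4: 185 - 4² = 185 - 16 = 169 = 13² ✓
So p = 4, q = 13.

p = 4, q = 13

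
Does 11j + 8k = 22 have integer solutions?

Step 1: Compute gcd(11, 8).
gcd(11, 8) = 1

Step 2: Check divisibility.
Does 1 divide 22? 22 = 1 x 22, so yes.

By the theorem on linear Diophantine equations, 11j + 8k = 22 has integer solutions if and only if gcd(11, 8) divides 22. Since 1 | 22, solutions exist.

Yes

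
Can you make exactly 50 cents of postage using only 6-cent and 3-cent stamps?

We need non-negative x, y with 6x + 3y = 50.
gcd(6, 3) = 3, and 3 does not divide 50.
No integer solutions exist, so certainly no non-negative ones.

No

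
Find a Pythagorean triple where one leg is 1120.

We need the other leg and hypotenuse such that 1120² + x² = c².
Take x = 408, c = 1192: 1120² + 408² = 1254400 + 166464 = 1420864 = 1192² ✓
Triple: (408, 1120, 1192)

(408, 1120, 1192)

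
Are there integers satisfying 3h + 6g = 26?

Step 1: Compute gcd(3, 6).
gcd(3, 6) = 3

Step 2: Check divisibility.
Does 3 divide 26? 26 = 3 x 8 + 2, so no.

By the theorem on linear Diophantine equations, 3h + 6g = 26 has integer solutions if and only if gcd(3, 6) divides 26. Since 3 does not divide 26, no solutions exist.

No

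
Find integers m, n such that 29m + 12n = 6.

Step 1: Check solvability.
gcd(29, 12) = 1
Since 1 divides 6, solutions exist.

Step 2: Apply extended Euclidean algorithm to find gcd.
We find integers such that 29*x0 + 12*y0 = 1

Step 3: Scale the particular solution.
Multiply by 6/1 = 6:
m = 30, n = -72

Step 4: Verify.
29*(30) + 12*(-72) = 6 = 6 ✓

m = 30, n = -72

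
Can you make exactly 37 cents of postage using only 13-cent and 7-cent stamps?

We need non-negative x, y with 13x + 7y = 37.
gcd(13, 7) = 1 divides 37, so integer solutions exist, but checking x = 0..2 shows none with y ≥ 0.
So 37 cannot be made with non-negative stamp counts.

No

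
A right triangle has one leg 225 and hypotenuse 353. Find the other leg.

b² = c² - a² = 124609 - 50625 = 73984
b = 272

272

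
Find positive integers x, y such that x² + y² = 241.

Search for x with 241 - x² a perfect square.
x = 4: 241 - 4² = 241 - 16 = 225 = 15² ✓
So x = 4, y = 15.

x = 4, y = 15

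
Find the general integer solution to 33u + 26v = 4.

Step 1: Compute gcd(33, 26) = 1.
Since 1 divides 4, solutions exist.

Step 2: Find a particular solution using extended Euclidean algorithm.
We get u₀ = -44, v₀ = 56.
Check: 33*-44 + 26*56 = 4 = 4 ✓

Step 3: Write the general solution.
u = -44 + (26/1)t = -44 + 26t
v = 56 - (33/1)t = 56 - 33t
for any integer t.

u = -44 + 26t, v = 56 - 33t for integer t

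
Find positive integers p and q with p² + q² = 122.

We need to find integers p, q > 0 such that p² + q² = 122.
Trying p = 1: q² = 122 - 1² = 122 - 1 = 121
q = 11
Check: 1² + 11² = 1 + 121 = 122 ✓

122 = 1² + 11²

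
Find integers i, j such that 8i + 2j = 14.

Step 1: Check solvability.
gcd(8, 2) = 2
Since 2 divides 14, solutions exist.

Step 2: Apply extended Euclidean algorithm to find gcd.
We find integers such that 8*x0 + 2*y0 = 2

Step 3: Scale the particular solution.
Multiply by 14/2 = 7:
i = 0, j = 7

Step 4: Verify.
8*(0) + 2*(7) = 14 = 14 ✓

i = 0, j = 7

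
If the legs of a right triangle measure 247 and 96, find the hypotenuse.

c² = a² + b² = 247² + 96² = 61009 + 9216 = 70225
c = 265

265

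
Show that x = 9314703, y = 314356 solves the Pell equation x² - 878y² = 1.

Compute x² = 9314703² = 86763691978209
Compute 878y² = 878·314356² = 878·98819694736 = 86763691978208
x² - 878y² = 86763691978209 - 86763691978208 = 1
Since this equals 1, (9314703, 314356) is a solution.

Yes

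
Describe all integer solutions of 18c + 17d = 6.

Step 1: Compute gcd(18, 17) = 1.
Since 1 divides 6, solutions exist.

Step 2: Find a particular solution using extended Euclidean algorithm.
We get c₀ = 6, d₀ = -6.
Check: 18*6 + 17*-6 = 6 = 6 ✓

Step 3: Write the general solution.
c = 6 + (17/1)t = 6 + 17t
d = -6 - (18/1)t = -6 - 18t
for any integer t.

c = 6 + 17t, d = -6 - 18t for integer t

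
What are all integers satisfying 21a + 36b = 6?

Step 1: Compute gcd(21, 36) = 3.
Since 3 divides 6, solutions exist.

Step 2: Find a particular solution using extended Euclidean algorithm.
We get a₀ = -10, b₀ = 6.
Check: 21*-10 + 36*6 = 6 = 6 ✓

Step 3: Write the general solution.
a = -10 + (36/3)t = -10 + 12t
b = 6 - (21/3)t = 6 - 7t
for any integer t.

a = -10 + 12t, b = 6 - 7t for integer t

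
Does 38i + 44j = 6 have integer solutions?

Step 1: Compute gcd(38, 44).
gcd(38, 44) = 2

Step 2: Check divisibility.
Does 2 divide 6? 6 = 2 x 3, so yes.

By the theorem on linear Diophantine equations, 38i + 44j = 6 has integer solutions if and only if gcd(38, 44) divides 6. Since 2 | 6, solutions exist.

Yes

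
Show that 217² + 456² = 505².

Compute a² + b² = 217² + 456² = 47089 + 207936 = 255025
Compute c² = 505² = 255025
Since 255025 = 255025, confirmed.

Yes, it is a Pythagorean triple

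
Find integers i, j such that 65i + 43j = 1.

Step 1: Check solvability.
gcd(65, 43) = 1
Since 1 divides 1, solutions exist.

Step 2: Apply extended Euclidean algorithm to find gcd.
We find integers such that 65*x0 + 43*y0 = 1

Step 3: Scale the particular solution.
Multiply by 1/1 = 1:
i = 2, j = -3

Step 4: Verify.
65*(2) + 43*(-3) = 1 = 1 ✓

i = 2, j = -3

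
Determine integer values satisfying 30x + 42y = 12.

Step 1: Check solvability.
gcd(30, 42) = 6
Since 6 divides 12, solutions exist.

Step 2: Apply extended Euclidean algorithm to find gcd.
We find integers such that 30*x0 + 42*y0 = 6

Step 3: Scale the particular solution.
Multiply by 12/6 = 2:
x = 6, y = -4

Step 4: Verify.
30*(6) + 42*(-4) = 12 = 12 ✓

x = 6, y = -4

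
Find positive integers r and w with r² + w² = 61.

We need to find integers r, w > 0 such that r² + w² = 61.
Trying r = 5: w² = 61 - 5² = 61 - 25 = 36
w = 6
Check: 5² + 6² = 25 + 36 = 61 ✓

61 = 5² + 6²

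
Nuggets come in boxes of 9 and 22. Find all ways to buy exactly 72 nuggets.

We need non-negative integers (x, y) with 9x + 22y = 72.
For each x in 0..8, check if 72 - 9x is a non-negative multiple of 22.
x = 8: 22y = 0, y = 0 ✓

(8 boxes of 9, 0 boxes of 22)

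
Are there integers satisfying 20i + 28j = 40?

Step 1: Compute gcd(20, 28).
gcd(20, 28) = 4

Step 2: Check divisibility.
Does 4 divide 40? 40 = 4 x 10, so yes.

By the theorem on linear Diophantine equations, 20i + 28j = 40 has integer solutions if and only if gcd(20, 28) divides 40. Since 4 | 40, solutions exist.

Yes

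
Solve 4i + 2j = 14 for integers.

Step 1: Check solvability.
gcd(4, 2) = 2
Since 2 divides 14, solutions exist.

Step 2: Apply extended Euclidean algorithm to find gcd.
We find integers such that 4*x0 + 2*y0 = 2

Step 3: Scale the particular solution.
Multiply by 14/2 = 7:
i = 0, j = 7

Step 4: Verify.
4*(0) + 2*(7) = 14 = 14 ✓

i = 0, j = 7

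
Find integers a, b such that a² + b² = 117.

We need to find integers a, b > 0 such that a² + b² = 117.
Trying a = 6: b² = 117 - 6² = 117 - 36 = 81
b = 9
Check: 6² + 9² = 36 + 81 = 117 ✓

117 = 6² + 9²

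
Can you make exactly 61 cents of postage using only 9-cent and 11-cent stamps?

We need non-negative x, y with 9x + 11y = 61.
gcd(9, 11) = 1 divides 61, so integer solutions exist, but checking x = 0..6 shows none with y ≥ 0.
So 61 cannot be made with non-negative stamp counts.

No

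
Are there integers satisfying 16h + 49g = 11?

Step 1: Compute gcd(16, 49).
gcd(16, 49) = 1

Step 2: Check divisibility.
Does 1 divide 11? 11 = 1 x 11, so yes.

By the theorem on linear Diophantine equations, 16h + 49g = 11 has integer solutions if and only if gcd(16, 49) divides 11. Since 1 | 11, solutions exist.

Yes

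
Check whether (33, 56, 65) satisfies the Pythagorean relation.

Compute a² + b²:
33² + 56² = 1089 + 3136 = 4225
Compute c²:
65² = 4225
Since 4225 = 4225, it is a Pythagorean triple.

Yes, it is a Pythagorean triple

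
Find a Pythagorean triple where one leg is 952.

We need the other leg and hypotenuse such that 952² + x² = c².
Take x = 495, c = 1073: 952² + 495² = 906304 + 245025 = 1151329 = 1073² ✓
Triple: (495, 952, 1073)

(495, 952, 1073)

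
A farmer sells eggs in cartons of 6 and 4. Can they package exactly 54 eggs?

We need non-negative a, b with 6a + 4b = 54.
gcd(6, 4) = 2 divides 54.
Try a = 1: 4b = 54 - 6 = 48, so b = 12.
One way: 1 cartons of 6 and 12 cartons of 4.

Yes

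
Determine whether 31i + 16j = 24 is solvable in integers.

Step 1: Compute gcd(31, 16).
gcd(31, 16) = 1

Step 2: Check divisibility.
Does 1 divide 24? 24 = 1 x 24, so yes.

By the theorem on linear Diophantine equations, 31i + 16j = 24 has integer solutions if and only if gcd(31, 16) divides 24. Since 1 | 24, solutions exist.

Yes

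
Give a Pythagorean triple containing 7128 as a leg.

We need the other leg and hypotenuse such that 7128² + x² = c².
Take x = 7296, c = 10200: 7128² + 7296² = 50808384 + 53231616 = 104040000 = 10200² ✓
Triple: (7128, 7296, 10200)

(7128, 7296, 10200)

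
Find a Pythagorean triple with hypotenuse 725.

We need a² + b² = 725² = 525625.
Trying: 627² + 364² = 393129 + 132496 = 525625 ✓

(627, 364, 725)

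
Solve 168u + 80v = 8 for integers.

Step 1: Check solvability.
gcd(168, 80) = 8
Since 8 divides 8, solutions exist.

Step 2: Apply extended Euclidean algorithm to find gcd.
We find integers such that 168*x0 + 80*y0 = 8

Step 3: Scale the particular solution.
Multiply by 8/8 = 1:
u = 1, v = -2

Step 4: Verify.
168*(1) + 80*(-2) = 8 = 8 ✓

u = 1, v = -2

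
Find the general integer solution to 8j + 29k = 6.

Step 1: Compute gcd(8, 29) = 1.
Since 1 divides 6, solutions exist.

Step 2: Find a particular solution using extended Euclidean algorithm.
We get j₀ = 66, k₀ = -18.
Check: 8*66 + 29*-18 = 6 = 6 ✓

Step 3: Write the general solution.
j = 66 + (29/1)t = 66 + 29t
k = -18 - (8/1)t = -18 - 8t
for any integer t.

j = 66 + 29t, k = -18 - 8t for integer t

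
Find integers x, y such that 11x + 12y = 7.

Step 1: Check solvability.
gcd(11, 12) = 1
Since 1 divides 7, solutions exist.

Step 2: Apply extended Euclidean algorithm to find gcd.
We find integers such that 11*x0 + 12*y0 = 1

Step 3: Scale the particular solution.
Multiply by 7/1 = 7:
x = -7, y = 7

Step 4: Verify.
11*(-7) + 12*(7) = 7 = 7 ✓

x = -7, y = 7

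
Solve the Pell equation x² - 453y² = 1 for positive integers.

We seek the smallest positive integers (x, y) with x² - 453y² = 1, i.e., x² = 453y² + 1.
Try successive y values:
y = 1: x² = 453·1² + 1 = 454, not a perfect square
y = 2: x² = 453·2² + 1 = 1813, not a perfect square
y = 3: x² = 453·3² + 1 = 4078, not a perfect square
... continuing the search (or via continued fractions) ...
y = 77700: x² = 453·77700² + 1 = 2734892370001, x = 1653751 ✓

Verify: 1653751² - 453·77700² = 2734892370001 - 2734892370000 = 1 ✓

x = 1653751, y = 77700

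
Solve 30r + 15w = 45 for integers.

Step 1: Check solvability.
gcd(30, 15) = 15
Since 15 divides 45, solutions exist.

Step 2: Apply extended Euclidean algorithm to find gcd.
We find integers such that 30*x0 + 15*y0 = 15

Step 3: Scale the particular solution.
Multiply by 45/15 = 3:
r = 0, w = 3

Step 4: Verify.
30*(0) + 15*(3) = 45 = 45 ✓

r = 0, w = 3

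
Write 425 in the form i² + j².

We need to find integers i, j > 0 such that i² + j² = 425.
Trying i = 5: j² = 425 - 5² = 425 - 25 = 400
j = 20
Check: 5² + 20² = 25 + 400 = 425 ✓

425 = 5² + 20²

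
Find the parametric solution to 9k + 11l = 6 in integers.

Step 1: Compute gcd(9, 11) = 1.
Since 1 divides 6, solutions exist.

Step 2: Find a particular solution using extended Euclidean algorithm.
We get k₀ = 30, l₀ = -24.
Check: 9*30 + 11*-24 = 6 = 6 ✓

Step 3: Write the general solution.
k = 30 + (11/1)t = 30 + 11t
l = -24 - (9/1)t = -24 - 9t
for any integer t.

k = 30 + 11t, l = -24 - 9t for integer t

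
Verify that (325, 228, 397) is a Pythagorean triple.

Compute a² + b²:
325² + 228² = 105625 + 51984 = 157609
Compute c²:
397² = 157609
Since 157609 = 157609, it is a Pythagorean triple.

Yes, it is a Pythagorean triple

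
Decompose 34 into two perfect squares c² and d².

We need to find integers c, d > 0 such that c² + d² = 34.
Trying c = 3: d² = 34 - 3² = 34 - 9 = 25
d = 5
Check: 3² + 5² = 9 + 25 = 34 ✓

34 = 3² + 5²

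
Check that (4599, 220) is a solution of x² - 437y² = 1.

Compute x² = 4599² = 21150801
Compute 437y² = 437·220² = 437·48400 = 21150800
x² - 437y² = 21150801 - 21150800 = 1
Since this equals 1, (4599, 220) is a solution.

Yes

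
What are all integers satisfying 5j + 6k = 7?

Step 1: Compute gcd(5, 6) = 1.
Since 1 divides 7, solutions exist.

Step 2: Find a particular solution using extended Euclidean algorithm.
We get j₀ = -7, k₀ = 7.
Check: 5*-7 + 6*7 = 7 = 7 ✓

Step 3: Write the general solution.
j = -7 + (6/1)t = -7 + 6t
k = 7 - (5/1)t = 7 - 5t
for any integer t.

j = -7 + 6t, k = 7 - 5t for integer t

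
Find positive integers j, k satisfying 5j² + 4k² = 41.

Try small values of j and check whether (41 - 5j²)/4 is a perfect square.
j = 1: 5·1² = 5, so 4k² = 41 - 5 = 36, giving k² = 9, k = 3.
Check: 5·1² + 4·3² = 5 + 36 = 41 ✓

j = 1, k = 3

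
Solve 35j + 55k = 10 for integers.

Step 1: Check solvability.
gcd(35, 55) = 5
Since 5 divides 10, solutions exist.

Step 2: Apply extended Euclidean algorithm to find gcd.
We find integers such that 35*x0 + 55*y0 = 5

Step 3: Scale the particular solution.
Multiply by 10/5 = 2:
j = -6, k = 4

Step 4: Verify.
35*(-6) + 55*(4) = 10 = 10 ✓

j = -6, k = 4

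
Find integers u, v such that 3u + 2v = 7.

Step 1: Check solvability.
gcd(3, 2) = 1
Since 1 divides 7, solutions exist.

Step 2: Apply extended Euclidean algorithm to find gcd.
We find integers such that 3*x0 + 2*y0 = 1

Step 3: Scale the particular solution.
Multiply by 7/1 = 7:
u = 7, v = -7

Step 4: Verify.
3*(7) + 2*(-7) = 7 = 7 ✓

u = 7, v = -7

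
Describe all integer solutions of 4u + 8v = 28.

Step 1: Compute gcd(4, 8) = 4.
Since 4 divides 28, solutions exist.

Step 2: Find a particular solution using extended Euclidean algorithm.
We get u₀ = 7, v₀ = 0.
Check: 4*7 + 8*0 = 28 = 28 ✓

Step 3: Write the general solution.
u = 7 + (8/4)t = 7 + 2t
v = 0 - (4/4)t = 0 - 1t
for any integer t.

u = 7 + 2t, v = 0 - 1t for integer t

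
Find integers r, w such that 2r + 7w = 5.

Step 1: Check solvability.
gcd(2, 7) = 1
Since 1 divides 5, solutions exist.

Step 2: Apply extended Euclidean algorithm to find gcd.
We find integers such that 2*x0 + 7*y0 = 1

Step 3: Scale the particular solution.
Multiply by 5/1 = 5:
r = -15, w = 5

Step 4: Verify.
2*(-15) + 7*(5) = 5 = 5 ✓

r = -15, w = 5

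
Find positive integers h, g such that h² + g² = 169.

Search for h with 169 - h² a perfect square.
h = 5: 169 - 5² = 169 - 25 = 144 = 12² ✓
So h = 5, g = 12.

h = 5, g = 12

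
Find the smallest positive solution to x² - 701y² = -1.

We need x² = 701y² - 1. Try successive y:
y = 1: x² = 701·1² - 1 = 700, not a perfect square
y = 2: x² = 701·2² - 1 = 2803, not a perfect square
y = 3: x² = 701·3² - 1 = 6308, not a perfect square
...
y = 445: x² = 701·445² - 1 = 138815524 = 11782² ✓
Check: 11782² - 701·445² = 138815524 - 138815525 = -1 ✓

x = 11782, y = 445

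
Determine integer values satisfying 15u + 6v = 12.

Step 1: Check solvability.
gcd(15, 6) = 3
Since 3 divides 12, solutions exist.

Step 2: Apply extended Euclidean algorithm to find gcd.
We find integers such that 15*x0 + 6*y0 = 3

Step 3: Scale the particular solution.
Multiply by 12/3 = 4:
u = 4, v = -8

Step 4: Verify.
15*(4) + 6*(-8) = 12 = 12 ✓

u = 4, v = -8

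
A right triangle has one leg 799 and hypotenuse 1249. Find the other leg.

b² = c² - a² = 1560001 - 638401 = 921600
b = 960

960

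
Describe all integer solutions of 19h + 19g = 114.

Step 1: Compute gcd(19, 19) = 19.
Since 19 divides 114, solutions exist.

Step 2: Find a particular solution using extended Euclidean algorithm.
We get h₀ = 0, g₀ = 6.
Check: 19*0 + 19*6 = 114 = 114 ✓

Step 3: Write the general solution.
h = 0 + (19/19)t = 0 + 1t
g = 6 - (19/19)t = 6 - 1t
for any integer t.

h = 0 + 1t, g = 6 - 1t for integer t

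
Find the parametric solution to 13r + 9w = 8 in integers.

Step 1: Compute gcd(13, 9) = 1.
Since 1 divides 8, solutions exist.

Step 2: Find a particular solution using extended Euclidean algorithm.
We get r₀ = -16, w₀ = 24.
Check: 13*-16 + 9*24 = 8 = 8 ✓

Step 3: Write the general solution.
r = -16 + (9/1)t = -16 + 9t
w = 24 - (13/1)t = 24 - 13t
for any integer t.

r = -16 + 9t, w = 24 - 13t for integer t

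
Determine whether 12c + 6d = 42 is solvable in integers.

Step 1: Compute gcd(12, 6).
gcd(12, 6) = 6

Step 2: Check divisibility.
Does 6 divide 42? 42 = 6 x 7, so yes.

By the theorem on linear Diophantine equations, 12c + 6d = 42 has integer solutions if and only if gcd(12, 6) divides 42. Since 6 | 42, solutions exist.

Yes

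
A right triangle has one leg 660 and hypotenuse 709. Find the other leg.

a² = c² - b² = 502681 - 435600 = 67081
a = 259

259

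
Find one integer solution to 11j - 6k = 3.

Step 1: Check solvability.
gcd(11, 6) = 1
Since 1 divides 3, solutions exist.

Step 2: Apply extended Euclidean algorithm to find gcd.
We find integers such that 11*x0 + 6*y0 = 1

Step 3: Scale the particular solution.
Multiply by 3/1 = 3:
j = -3, k = -6

Step 4: Verify.
11*(-3) - 6*(-6) = 3 = 3 ✓

j = -3, k = -6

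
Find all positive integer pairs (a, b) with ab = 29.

The positive divisors of 29 are: 1, 29.
Each divisor d gives the pair (d, 29/d):
(1, 29), (29, 1)

(1, 29), (29, 1)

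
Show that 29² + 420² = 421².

Compute a² + b² = 29² + 420² = 841 + 176400 = 177241
Compute c² = 421² = 177241
Since 177241 = 177241, confirmed.

Yes, it is a Pythagorean triple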